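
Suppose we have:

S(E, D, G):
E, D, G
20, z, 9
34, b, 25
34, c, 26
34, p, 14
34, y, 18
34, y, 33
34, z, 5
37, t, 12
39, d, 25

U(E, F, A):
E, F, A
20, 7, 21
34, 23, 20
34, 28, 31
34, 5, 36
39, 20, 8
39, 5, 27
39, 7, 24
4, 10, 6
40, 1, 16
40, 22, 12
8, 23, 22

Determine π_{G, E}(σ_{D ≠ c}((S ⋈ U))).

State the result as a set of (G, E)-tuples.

{(14, 34), (18, 34), (25, 34), (25, 39), (33, 34), (5, 34), (9, 20)}

Joining S and U on E yields {(20, z, 9, 7, 21), (34, b, 25, 23, 20), (34, b, 25, 28, 31), (34, b, 25, 5, 36), (34, c, 26, 23, 20), (34, c, 26, 28, 31), (34, c, 26, 5, 36), (34, p, 14, 23, 20), (34, p, 14, 28, 31), (34, p, 14, 5, 36), (34, y, 18, 23, 20), (34, y, 18, 28, 31), (34, y, 18, 5, 36), (34, y, 33, 23, 20), (34, y, 33, 28, 31), (34, y, 33, 5, 36), (34, z, 5, 23, 20), (34, z, 5, 28, 31), (34, z, 5, 5, 36), (39, d, 25, 20, 8), (39, d, 25, 5, 27), (39, d, 25, 7, 24)}.
Selection D ≠ c: {(20, z, 9, 7, 21), (34, b, 25, 23, 20), (34, b, 25, 28, 31), (34, b, 25, 5, 36), (34, p, 14, 23, 20), (34, p, 14, 28, 31), (34, p, 14, 5, 36), (34, y, 18, 23, 20), (34, y, 18, 28, 31), (34, y, 18, 5, 36), (34, y, 33, 23, 20), (34, y, 33, 28, 31), (34, y, 33, 5, 36), (34, z, 5, 23, 20), (34, z, 5, 28, 31), (34, z, 5, 5, 36), (39, d, 25, 20, 8), (39, d, 25, 5, 27), (39, d, 25, 7, 24)}
π[G, E]: project onto (G, E) (12 duplicate(s) eliminated) → {(14, 34), (18, 34), (25, 34), (25, 39), (33, 34), (5, 34), (9, 20)}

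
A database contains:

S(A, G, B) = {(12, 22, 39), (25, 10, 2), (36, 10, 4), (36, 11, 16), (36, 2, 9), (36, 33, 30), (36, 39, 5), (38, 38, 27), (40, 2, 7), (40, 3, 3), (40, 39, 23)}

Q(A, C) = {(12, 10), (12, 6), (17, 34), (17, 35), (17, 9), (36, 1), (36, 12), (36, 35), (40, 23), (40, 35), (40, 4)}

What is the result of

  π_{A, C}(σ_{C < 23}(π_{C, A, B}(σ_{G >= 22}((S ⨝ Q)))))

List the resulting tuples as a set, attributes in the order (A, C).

{(12, 10), (12, 6), (36, 1), (36, 12), (40, 4)}

Joining S and Q on A yields {(12, 22, 39, 10), (12, 22, 39, 6), (36, 10, 4, 1), (36, 10, 4, 12), (36, 10, 4, 35), (36, 11, 16, 1), (36, 11, 16, 12), (36, 11, 16, 35), (36, 2, 9, 1), (36, 2, 9, 12), (36, 2, 9, 35), (36, 33, 30, 1), (36, 33, 30, 12), (36, 33, 30, 35), (36, 39, 5, 1), (36, 39, 5, 12), (36, 39, 5, 35), (40, 2, 7, 23), (40, 2, 7, 35), (40, 2, 7, 4), (40, 3, 3, 23), (40, 3, 3, 35), (40, 3, 3, 4), (40, 39, 23, 23), (40, 39, 23, 35), (40, 39, 23, 4)}.
σ[G >= 22]: keep tuples satisfying G >= 22 → {(12, 22, 39, 10), (12, 22, 39, 6), (36, 33, 30, 1), (36, 33, 30, 12), (36, 33, 30, 35), (36, 39, 5, 1), (36, 39, 5, 12), (36, 39, 5, 35), (40, 39, 23, 23), (40, 39, 23, 35), (40, 39, 23, 4)}
Projecting to C, A, B: {(1, 36, 30), (1, 36, 5), (10, 12, 39), (12, 36, 30), (12, 36, 5), (23, 40, 23), (35, 36, 30), (35, 36, 5), (35, 40, 23), (4, 40, 23), (6, 12, 39)}
σ[C < 23]: keep tuples satisfying C < 23 → {(1, 36, 30), (1, 36, 5), (10, 12, 39), (12, 36, 30), (12, 36, 5), (4, 40, 23), (6, 12, 39)}
Projecting to A, C (2 duplicate(s) eliminated): {(12, 10), (12, 6), (36, 1), (36, 12), (40, 4)}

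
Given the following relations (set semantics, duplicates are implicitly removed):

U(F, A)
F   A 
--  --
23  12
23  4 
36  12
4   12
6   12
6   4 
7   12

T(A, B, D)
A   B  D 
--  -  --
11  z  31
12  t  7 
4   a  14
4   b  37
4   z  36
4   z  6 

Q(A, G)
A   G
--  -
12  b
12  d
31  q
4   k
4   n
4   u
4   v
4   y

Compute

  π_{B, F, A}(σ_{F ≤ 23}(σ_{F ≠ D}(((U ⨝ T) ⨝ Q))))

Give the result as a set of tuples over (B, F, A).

{(a, 23, 4), (a, 6, 4), (b, 23, 4), (b, 6, 4), (t, 23, 12), (t, 4, 12), (t, 6, 12), (z, 23, 4), (z, 6, 4)}

Joining U and T on A yields {(23, 12, t, 7), (23, 4, a, 14), (23, 4, b, 37), (23, 4, z, 36), (23, 4, z, 6), (36, 12, t, 7), (4, 12, t, 7), (6, 12, t, 7), (6, 4, a, 14), (6, 4, b, 37), (6, 4, z, 36), (6, 4, z, 6), (7, 12, t, 7)}.
Joining (U ⨝ T) and Q on A yields {(23, 12, t, 7, b), (23, 12, t, 7, d), (23, 4, a, 14, k), (23, 4, a, 14, n), (23, 4, a, 14, u), (23, 4, a, 14, v), (23, 4, a, 14, y), (23, 4, b, 37, k), (23, 4, b, 37, n), (23, 4, b, 37, u), (23, 4, b, 37, v), (23, 4, b, 37, y), (23, 4, z, 36, k), (23, 4, z, 36, n), (23, 4, z, 36, u), (23, 4, z, 36, v), (23, 4, z, 36, y), (23, 4, z, 6, k), (23, 4, z, 6, n), (23, 4, z, 6, u), (23, 4, z, 6, v), (23, 4, z, 6, y), (36, 12, t, 7, b), (36, 12, t, 7, d), (4, 12, t, 7, b), (4, 12, t, 7, d), (6, 12, t, 7, b), (6, 12, t, 7, d), (6, 4, a, 14, k), (6, 4, a, 14, n), (6, 4, a, 14, u), (6, 4, a, 14, v), (6, 4, a, 14, y), (6, 4, b, 37, k), (6, 4, b, 37, n), (6, 4, b, 37, u), (6, 4, b, 37, v), (6, 4, b, 37, y), (6, 4, z, 36, k), (6, 4, z, 36, n), (6, 4, z, 36, u), (6, 4, z, 36, v), (6, 4, z, 36, y), (6, 4, z, 6, k), (6, 4, z, 6, n), (6, 4, z, 6, u), (6, 4, z, 6, v), (6, 4, z, 6, y), (7, 12, t, 7, b), (7, 12, t, 7, d)}.
Filtering on F ≠ D leaves {(23, 12, t, 7, b), (23, 12, t, 7, d), (23, 4, a, 14, k), (23, 4, a, 14, n), (23, 4, a, 14, u), (23, 4, a, 14, v), (23, 4, a, 14, y), (23, 4, b, 37, k), (23, 4, b, 37, n), (23, 4, b, 37, u), (23, 4, b, 37, v), (23, 4, b, 37, y), (23, 4, z, 36, k), (23, 4, z, 36, n), (23, 4, z, 36, u), (23, 4, z, 36, v), (23, 4, z, 36, y), (23, 4, z, 6, k), (23, 4, z, 6, n), (23, 4, z, 6, u), (23, 4, z, 6, v), (23, 4, z, 6, y), (36, 12, t, 7, b), (36, 12, t, 7, d), (4, 12, t, 7, b), (4, 12, t, 7, d), (6, 12, t, 7, b), (6, 12, t, 7, d), (6, 4, a, 14, k), (6, 4, a, 14, n), (6, 4, a, 14, u), (6, 4, a, 14, v), (6, 4, a, 14, y), (6, 4, b, 37, k), (6, 4, b, 37, n), (6, 4, b, 37, u), (6, 4, b, 37, v), (6, 4, b, 37, y), (6, 4, z, 36, k), (6, 4, z, 36, n), (6, 4, z, 36, u), (6, 4, z, 36, v), (6, 4, z, 36, y)}.
Filtering on F ≤ 23 leaves {(23, 12, t, 7, b), (23, 12, t, 7, d), (23, 4, a, 14, k), (23, 4, a, 14, n), (23, 4, a, 14, u), (23, 4, a, 14, v), (23, 4, a, 14, y), (23, 4, b, 37, k), (23, 4, b, 37, n), (23, 4, b, 37, u), (23, 4, b, 37, v), (23, 4, b, 37, y), (23, 4, z, 36, k), (23, 4, z, 36, n), (23, 4, z, 36, u), (23, 4, z, 36, v), (23, 4, z, 36, y), (23, 4, z, 6, k), (23, 4, z, 6, n), (23, 4, z, 6, u), (23, 4, z, 6, v), (23, 4, z, 6, y), (4, 12, t, 7, b), (4, 12, t, 7, d), (6, 12, t, 7, b), (6, 12, t, 7, d), (6, 4, a, 14, k), (6, 4, a, 14, n), (6, 4, a, 14, u), (6, 4, a, 14, v), (6, 4, a, 14, y), (6, 4, b, 37, k), (6, 4, b, 37, n), (6, 4, b, 37, u), (6, 4, b, 37, v), (6, 4, b, 37, y), (6, 4, z, 36, k), (6, 4, z, 36, n), (6, 4, z, 36, u), (6, 4, z, 36, v), (6, 4, z, 36, y)}.
Projecting to B, F, A (32 duplicate(s) eliminated): {(a, 23, 4), (a, 6, 4), (b, 23, 4), (b, 6, 4), (t, 23, 12), (t, 4, 12), (t, 6, 12), (z, 23, 4), (z, 6, 4)}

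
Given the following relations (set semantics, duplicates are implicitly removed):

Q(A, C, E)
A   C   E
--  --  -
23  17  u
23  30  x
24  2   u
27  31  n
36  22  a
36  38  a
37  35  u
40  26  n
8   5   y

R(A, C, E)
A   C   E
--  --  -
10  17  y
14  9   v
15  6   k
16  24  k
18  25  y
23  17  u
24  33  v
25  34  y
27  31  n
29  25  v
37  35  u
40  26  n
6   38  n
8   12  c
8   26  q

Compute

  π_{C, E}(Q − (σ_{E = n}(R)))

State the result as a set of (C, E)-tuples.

{(17, u), (2, u), (22, a), (30, x), (35, u), (38, a), (5, y)}

Apply σ_{E = n}; surviving tuples: {(27, 31, n), (40, 26, n), (6, 38, n)}
Set difference of the two operands is {(23, 17, u), (23, 30, x), (24, 2, u), (36, 22, a), (36, 38, a), (37, 35, u), (8, 5, y)}.
Projecting to C, E: {(17, u), (2, u), (22, a), (30, x), (35, u), (38, a), (5, y)}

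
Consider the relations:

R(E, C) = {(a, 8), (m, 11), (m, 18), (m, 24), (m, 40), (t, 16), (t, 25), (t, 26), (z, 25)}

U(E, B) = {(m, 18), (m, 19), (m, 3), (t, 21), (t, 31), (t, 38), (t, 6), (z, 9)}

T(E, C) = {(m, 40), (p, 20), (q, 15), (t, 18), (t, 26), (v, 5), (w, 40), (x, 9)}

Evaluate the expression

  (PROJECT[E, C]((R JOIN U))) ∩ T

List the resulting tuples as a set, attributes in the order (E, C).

{(m, 40), (t, 26)}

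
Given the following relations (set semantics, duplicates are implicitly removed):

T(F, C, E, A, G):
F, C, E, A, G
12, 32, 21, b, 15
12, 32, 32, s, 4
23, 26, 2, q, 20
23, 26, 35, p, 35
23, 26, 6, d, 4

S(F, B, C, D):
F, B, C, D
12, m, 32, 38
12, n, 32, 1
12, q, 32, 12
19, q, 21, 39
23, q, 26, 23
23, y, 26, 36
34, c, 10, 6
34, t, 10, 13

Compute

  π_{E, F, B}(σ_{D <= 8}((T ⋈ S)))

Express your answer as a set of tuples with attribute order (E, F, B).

{(21, 12, n), (32, 12, n)}

Natural join on F, C: {(12, 32, 21, b, 15, m, 38), (12, 32, 21, b, 15, n, 1), (12, 32, 21, b, 15, q, 12), (12, 32, 32, s, 4, m, 38), (12, 32, 32, s, 4, n, 1), (12, 32, 32, s, 4, q, 12), (23, 26, 2, q, 20, q, 23), (23, 26, 2, q, 20, y, 36), (23, 26, 35, p, 35, q, 23), (23, 26, 35, p, 35, y, 36), (23, 26, 6, d, 4, q, 23), (23, 26, 6, d, 4, y, 36)}
Apply σ_{D <= 8}; surviving tuples: {(12, 32, 21, b, 15, n, 1), (12, 32, 32, s, 4, n, 1)}
Projecting to E, F, B: {(21, 12, n), (32, 12, n)}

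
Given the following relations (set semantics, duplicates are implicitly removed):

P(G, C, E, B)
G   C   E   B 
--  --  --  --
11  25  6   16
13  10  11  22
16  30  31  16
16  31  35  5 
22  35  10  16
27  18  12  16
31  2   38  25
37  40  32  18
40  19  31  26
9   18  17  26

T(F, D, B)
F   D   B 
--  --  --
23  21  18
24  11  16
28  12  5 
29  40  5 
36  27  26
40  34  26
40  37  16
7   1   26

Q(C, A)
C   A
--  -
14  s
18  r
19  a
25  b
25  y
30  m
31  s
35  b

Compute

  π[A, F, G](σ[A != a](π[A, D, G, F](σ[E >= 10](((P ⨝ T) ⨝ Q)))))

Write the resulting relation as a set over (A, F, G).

P ⋈ T (natural join on B): {(11, 25, 6, 16, 24, 11), (11, 25, 6, 16, 40, 37), (16, 30, 31, 16, 24, 11), (16, 30, 31, 16, 40, 37), (16, 31, 35, 5, 28, 12), (16, 31, 35, 5, 29, 40), (22, 35, 10, 16, 24, 11), (22, 35, 10, 16, 40, 37), (27, 18, 12, 16, 24, 11), (27, 18, 12, 16, 40, 37), (37, 40, 32, 18, 23, 21), (40, 19, 31, 26, 36, 27), (40, 19, 31, 26, 40, 34), (40, 19, 31, 26, 7, 1), (9, 18, 17, 26, 36, 27), (9, 18, 17, 26, 40, 34), (9, 18, 17, 26, 7, 1)}
(P ⨝ T) ⋈ Q (natural join on C): {(11, 25, 6, 16, 24, 11, b), (11, 25, 6, 16, 24, 11, y), (11, 25, 6, 16, 40, 37, b), (11, 25, 6, 16, 40, 37, y), (16, 30, 31, 16, 24, 11, m), (16, 30, 31, 16, 40, 37, m), (16, 31, 35, 5, 28, 12, s), (16, 31, 35, 5, 29, 40, s), (22, 35, 10, 16, 24, 11, b), (22, 35, 10, 16, 40, 37, b), (27, 18, 12, 16, 24, 11, r), (27, 18, 12, 16, 40, 37, r), (40, 19, 31, 26, 36, 27, a), (40, 19, 31, 26, 40, 34, a), (40, 19, 31, 26, 7, 1, a), (9, 18, 17, 26, 36, 27, r), (9, 18, 17, 26, 40, 34, r), (9, 18, 17, 26, 7, 1, r)}
Filtering on E >= 10 leaves {(16, 30, 31, 16, 24, 11, m), (16, 30, 31, 16, 40, 37, m), (16, 31, 35, 5, 28, 12, s), (16, 31, 35, 5, 29, 40, s), (22, 35, 10, 16, 24, 11, b), (22, 35, 10, 16, 40, 37, b), (27, 18, 12, 16, 24, 11, r), (27, 18, 12, 16, 40, 37, r), (40, 19, 31, 26, 36, 27, a), (40, 19, 31, 26, 40, 34, a), (40, 19, 31, 26, 7, 1, a), (9, 18, 17, 26, 36, 27, r), (9, 18, 17, 26, 40, 34, r), (9, 18, 17, 26, 7, 1, r)}.
Keep only column(s) A, D, G, F: {(a, 1, 40, 7), (a, 27, 40, 36), (a, 34, 40, 40), (b, 11, 22, 24), (b, 37, 22, 40), (m, 11, 16, 24), (m, 37, 16, 40), (r, 1, 9, 7), (r, 11, 27, 24), (r, 27, 9, 36), (r, 34, 9, 40), (r, 37, 27, 40), (s, 12, 16, 28), (s, 40, 16, 29)}
Filtering on A != a leaves {(b, 11, 22, 24), (b, 37, 22, 40), (m, 11, 16, 24), (m, 37, 16, 40), (r, 1, 9, 7), (r, 11, 27, 24), (r, 27, 9, 36), (r, 34, 9, 40), (r, 37, 27, 40), (s, 12, 16, 28), (s, 40, 16, 29)}.
Keep only column(s) A, F, G: {(b, 24, 22), (b, 40, 22), (m, 24, 16), (m, 40, 16), (r, 24, 27), (r, 36, 9), (r, 40, 27), (r, 40, 9), (r, 7, 9), (s, 28, 16), (s, 29, 16)}

{(b, 24, 22), (b, 40, 22), (m, 24, 16), (m, 40, 16), (r, 24, 27), (r, 36, 9), (r, 40, 27), (r, 40, 9), (r, 7, 9), (s, 28, 16), (s, 29, 16)}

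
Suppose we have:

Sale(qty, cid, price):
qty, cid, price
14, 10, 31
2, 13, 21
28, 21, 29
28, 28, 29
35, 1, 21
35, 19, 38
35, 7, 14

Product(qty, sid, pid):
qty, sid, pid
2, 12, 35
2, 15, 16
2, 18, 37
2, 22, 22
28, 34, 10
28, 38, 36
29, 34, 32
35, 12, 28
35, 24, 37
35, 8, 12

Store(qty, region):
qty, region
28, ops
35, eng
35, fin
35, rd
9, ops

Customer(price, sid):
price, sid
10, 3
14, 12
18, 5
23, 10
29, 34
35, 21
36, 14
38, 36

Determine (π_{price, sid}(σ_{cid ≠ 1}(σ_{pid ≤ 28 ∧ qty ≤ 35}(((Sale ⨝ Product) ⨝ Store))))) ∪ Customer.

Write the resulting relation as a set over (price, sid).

{(10, 3), (14, 12), (14, 8), (18, 5), (23, 10), (29, 34), (35, 21), (36, 14), (38, 12), (38, 36), (38, 8)}

Joining Sale and Product on qty yields {(2, 13, 21, 12, 35), (2, 13, 21, 15, 16), (2, 13, 21, 18, 37), (2, 13, 21, 22, 22), (28, 21, 29, 34, 10), (28, 21, 29, 38, 36), (28, 28, 29, 34, 10), (28, 28, 29, 38, 36), (35, 1, 21, 12, 28), (35, 1, 21, 24, 37), (35, 1, 21, 8, 12), (35, 19, 38, 12, 28), (35, 19, 38, 24, 37), (35, 19, 38, 8, 12), (35, 7, 14, 12, 28), (35, 7, 14, 24, 37), (35, 7, 14, 8, 12)}.
Joining (Sale ⨝ Product) and Store on qty yields {(28, 21, 29, 34, 10, ops), (28, 21, 29, 38, 36, ops), (28, 28, 29, 34, 10, ops), (28, 28, 29, 38, 36, ops), (35, 1, 21, 12, 28, eng), (35, 1, 21, 12, 28, fin), (35, 1, 21, 12, 28, rd), (35, 1, 21, 24, 37, eng), (35, 1, 21, 24, 37, fin), (35, 1, 21, 24, 37, rd), (35, 1, 21, 8, 12, eng), (35, 1, 21, 8, 12, fin), (35, 1, 21, 8, 12, rd), (35, 19, 38, 12, 28, eng), (35, 19, 38, 12, 28, fin), (35, 19, 38, 12, 28, rd), (35, 19, 38, 24, 37, eng), (35, 19, 38, 24, 37, fin), (35, 19, 38, 24, 37, rd), (35, 19, 38, 8, 12, eng), (35, 19, 38, 8, 12, fin), (35, 19, 38, 8, 12, rd), (35, 7, 14, 12, 28, eng), (35, 7, 14, 12, 28, fin), (35, 7, 14, 12, 28, rd), (35, 7, 14, 24, 37, eng), (35, 7, 14, 24, 37, fin), (35, 7, 14, 24, 37, rd), (35, 7, 14, 8, 12, eng), (35, 7, 14, 8, 12, fin), (35, 7, 14, 8, 12, rd)}.
Filtering on pid ≤ 28 ∧ qty ≤ 35 leaves {(28, 21, 29, 34, 10, ops), (28, 28, 29, 34, 10, ops), (35, 1, 21, 12, 28, eng), (35, 1, 21, 12, 28, fin), (35, 1, 21, 12, 28, rd), (35, 1, 21, 8, 12, eng), (35, 1, 21, 8, 12, fin), (35, 1, 21, 8, 12, rd), (35, 19, 38, 12, 28, eng), (35, 19, 38, 12, 28, fin), (35, 19, 38, 12, 28, rd), (35, 19, 38, 8, 12, eng), (35, 19, 38, 8, 12, fin), (35, 19, 38, 8, 12, rd), (35, 7, 14, 12, 28, eng), (35, 7, 14, 12, 28, fin), (35, 7, 14, 12, 28, rd), (35, 7, 14, 8, 12, eng), (35, 7, 14, 8, 12, fin), (35, 7, 14, 8, 12, rd)}.
Filtering on cid ≠ 1 leaves {(28, 21, 29, 34, 10, ops), (28, 28, 29, 34, 10, ops), (35, 19, 38, 12, 28, eng), (35, 19, 38, 12, 28, fin), (35, 19, 38, 12, 28, rd), (35, 19, 38, 8, 12, eng), (35, 19, 38, 8, 12, fin), (35, 19, 38, 8, 12, rd), (35, 7, 14, 12, 28, eng), (35, 7, 14, 12, 28, fin), (35, 7, 14, 12, 28, rd), (35, 7, 14, 8, 12, eng), (35, 7, 14, 8, 12, fin), (35, 7, 14, 8, 12, rd)}.
π_{price, sid} gives {(14, 12), (14, 8), (29, 34), (38, 12), (38, 8)} (9 duplicate(s) eliminated).
Union: {(14, 12), (14, 8), (29, 34), (38, 12), (38, 8)} with {(10, 3), (14, 12), (18, 5), (23, 10), (29, 34), (35, 21), (36, 14), (38, 36)} → {(10, 3), (14, 12), (14, 8), (18, 5), (23, 10), (29, 34), (35, 21), (36, 14), (38, 12), (38, 36), (38, 8)}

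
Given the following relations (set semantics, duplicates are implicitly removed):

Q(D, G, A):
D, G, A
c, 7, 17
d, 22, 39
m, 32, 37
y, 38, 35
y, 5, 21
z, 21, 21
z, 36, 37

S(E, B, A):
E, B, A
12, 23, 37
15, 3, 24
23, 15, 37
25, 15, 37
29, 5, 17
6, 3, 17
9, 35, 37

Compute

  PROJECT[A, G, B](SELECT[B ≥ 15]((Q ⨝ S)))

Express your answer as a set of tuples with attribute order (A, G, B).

Natural join on A: {(c, 7, 17, 29, 5), (c, 7, 17, 6, 3), (m, 32, 37, 12, 23), (m, 32, 37, 23, 15), (m, 32, 37, 25, 15), (m, 32, 37, 9, 35), (z, 36, 37, 12, 23), (z, 36, 37, 23, 15), (z, 36, 37, 25, 15), (z, 36, 37, 9, 35)}
Apply σ_{B ≥ 15}; surviving tuples: {(m, 32, 37, 12, 23), (m, 32, 37, 23, 15), (m, 32, 37, 25, 15), (m, 32, 37, 9, 35), (z, 36, 37, 12, 23), (z, 36, 37, 23, 15), (z, 36, 37, 25, 15), (z, 36, 37, 9, 35)}
π[A, G, B]: project onto (A, G, B) (2 duplicate(s) eliminated) → {(37, 32, 15), (37, 32, 23), (37, 32, 35), (37, 36, 15), (37, 36, 23), (37, 36, 35)}

{(37, 32, 15), (37, 32, 23), (37, 32, 35), (37, 36, 15), (37, 36, 23), (37, 36, 35)}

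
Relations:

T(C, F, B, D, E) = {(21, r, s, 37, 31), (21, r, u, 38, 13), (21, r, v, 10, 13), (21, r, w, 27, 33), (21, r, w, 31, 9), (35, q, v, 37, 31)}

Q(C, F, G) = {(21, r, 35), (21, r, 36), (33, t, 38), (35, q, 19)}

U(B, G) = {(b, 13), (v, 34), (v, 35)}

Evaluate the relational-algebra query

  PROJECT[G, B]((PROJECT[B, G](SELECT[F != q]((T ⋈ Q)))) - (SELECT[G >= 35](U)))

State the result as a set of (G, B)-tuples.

Joining T and Q on C, F yields {(21, r, s, 37, 31, 35), (21, r, s, 37, 31, 36), (21, r, u, 38, 13, 35), (21, r, u, 38, 13, 36), (21, r, v, 10, 13, 35), (21, r, v, 10, 13, 36), (21, r, w, 27, 33, 35), (21, r, w, 27, 33, 36), (21, r, w, 31, 9, 35), (21, r, w, 31, 9, 36), (35, q, v, 37, 31, 19)}.
Selection F != q: {(21, r, s, 37, 31, 35), (21, r, s, 37, 31, 36), (21, r, u, 38, 13, 35), (21, r, u, 38, 13, 36), (21, r, v, 10, 13, 35), (21, r, v, 10, 13, 36), (21, r, w, 27, 33, 35), (21, r, w, 27, 33, 36), (21, r, w, 31, 9, 35), (21, r, w, 31, 9, 36)}
π[B, G]: project onto (B, G) (2 duplicate(s) eliminated) → {(s, 35), (s, 36), (u, 35), (u, 36), (v, 35), (v, 36), (w, 35), (w, 36)}
Selection G >= 35: {(v, 35)}
Difference: {(s, 35), (s, 36), (u, 35), (u, 36), (v, 35), (v, 36), (w, 35), (w, 36)} with {(v, 35)} → {(s, 35), (s, 36), (u, 35), (u, 36), (v, 36), (w, 35), (w, 36)}
π[G, B]: project onto (G, B) → {(35, s), (35, u), (35, w), (36, s), (36, u), (36, v), (36, w)}

{(35, s), (35, u), (35, w), (36, s), (36, u), (36, v), (36, w)}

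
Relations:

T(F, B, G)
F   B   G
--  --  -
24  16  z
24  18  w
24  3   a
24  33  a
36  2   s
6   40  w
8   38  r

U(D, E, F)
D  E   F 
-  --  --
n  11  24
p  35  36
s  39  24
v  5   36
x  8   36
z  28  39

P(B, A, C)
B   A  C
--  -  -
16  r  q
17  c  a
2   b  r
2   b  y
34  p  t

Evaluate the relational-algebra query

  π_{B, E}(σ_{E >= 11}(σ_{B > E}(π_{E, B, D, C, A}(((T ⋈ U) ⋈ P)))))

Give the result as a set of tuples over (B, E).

{(16, 11)}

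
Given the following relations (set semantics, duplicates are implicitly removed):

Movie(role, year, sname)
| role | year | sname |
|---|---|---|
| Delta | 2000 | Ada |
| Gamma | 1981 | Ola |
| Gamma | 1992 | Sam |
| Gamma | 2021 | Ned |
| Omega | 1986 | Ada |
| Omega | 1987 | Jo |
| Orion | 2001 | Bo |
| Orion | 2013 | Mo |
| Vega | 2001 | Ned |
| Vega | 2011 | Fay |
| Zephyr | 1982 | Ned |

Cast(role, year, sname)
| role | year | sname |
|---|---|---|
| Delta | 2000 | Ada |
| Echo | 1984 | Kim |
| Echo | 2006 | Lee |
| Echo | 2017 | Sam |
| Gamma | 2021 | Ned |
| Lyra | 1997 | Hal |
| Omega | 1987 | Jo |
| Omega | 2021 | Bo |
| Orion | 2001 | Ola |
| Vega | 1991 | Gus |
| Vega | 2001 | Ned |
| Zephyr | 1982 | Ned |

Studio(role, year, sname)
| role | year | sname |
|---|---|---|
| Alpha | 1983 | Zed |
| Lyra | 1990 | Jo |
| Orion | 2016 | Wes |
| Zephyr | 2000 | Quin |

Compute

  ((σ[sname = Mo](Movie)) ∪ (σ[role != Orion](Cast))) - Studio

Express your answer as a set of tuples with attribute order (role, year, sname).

{(Delta, 2000, Ada), (Echo, 1984, Kim), (Echo, 2006, Lee), (Echo, 2017, Sam), (Gamma, 2021, Ned), (Lyra, 1997, Hal), (Omega, 1987, Jo), (Omega, 2021, Bo), (Orion, 2013, Mo), (Vega, 1991, Gus), (Vega, 2001, Ned), (Zephyr, 1982, Ned)}

σ[sname = Mo]: keep tuples satisfying sname = Mo → {(Orion, 2013, Mo)}
σ[role != Orion]: keep tuples satisfying role != Orion → {(Delta, 2000, Ada), (Echo, 1984, Kim), (Echo, 2006, Lee), (Echo, 2017, Sam), (Gamma, 2021, Ned), (Lyra, 1997, Hal), (Omega, 1987, Jo), (Omega, 2021, Bo), (Vega, 1991, Gus), (Vega, 2001, Ned), (Zephyr, 1982, Ned)}
Set union of the two operands is {(Delta, 2000, Ada), (Echo, 1984, Kim), (Echo, 2006, Lee), (Echo, 2017, Sam), (Gamma, 2021, Ned), (Lyra, 1997, Hal), (Omega, 1987, Jo), (Omega, 2021, Bo), (Orion, 2013, Mo), (Vega, 1991, Gus), (Vega, 2001, Ned), (Zephyr, 1982, Ned)}.
Set difference of the two operands is {(Delta, 2000, Ada), (Echo, 1984, Kim), (Echo, 2006, Lee), (Echo, 2017, Sam), (Gamma, 2021, Ned), (Lyra, 1997, Hal), (Omega, 1987, Jo), (Omega, 2021, Bo), (Orion, 2013, Mo), (Vega, 1991, Gus), (Vega, 2001, Ned), (Zephyr, 1982, Ned)}.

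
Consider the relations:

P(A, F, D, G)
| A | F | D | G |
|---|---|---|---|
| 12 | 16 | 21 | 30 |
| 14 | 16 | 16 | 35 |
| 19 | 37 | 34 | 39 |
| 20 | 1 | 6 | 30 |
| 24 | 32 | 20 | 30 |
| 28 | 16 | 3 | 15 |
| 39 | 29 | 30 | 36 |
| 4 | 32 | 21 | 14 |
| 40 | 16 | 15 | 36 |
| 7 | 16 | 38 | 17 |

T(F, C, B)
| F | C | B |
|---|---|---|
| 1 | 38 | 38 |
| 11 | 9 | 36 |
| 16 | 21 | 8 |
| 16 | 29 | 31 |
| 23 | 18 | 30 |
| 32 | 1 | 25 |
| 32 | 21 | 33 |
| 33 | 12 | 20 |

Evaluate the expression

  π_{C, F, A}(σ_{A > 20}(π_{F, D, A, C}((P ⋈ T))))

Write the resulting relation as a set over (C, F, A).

Natural join on F: {(12, 16, 21, 30, 21, 8), (12, 16, 21, 30, 29, 31), (14, 16, 16, 35, 21, 8), (14, 16, 16, 35, 29, 31), (20, 1, 6, 30, 38, 38), (24, 32, 20, 30, 1, 25), (24, 32, 20, 30, 21, 33), (28, 16, 3, 15, 21, 8), (28, 16, 3, 15, 29, 31), (4, 32, 21, 14, 1, 25), (4, 32, 21, 14, 21, 33), (40, 16, 15, 36, 21, 8), (40, 16, 15, 36, 29, 31), (7, 16, 38, 17, 21, 8), (7, 16, 38, 17, 29, 31)}
Projecting to F, D, A, C: {(1, 6, 20, 38), (16, 15, 40, 21), (16, 15, 40, 29), (16, 16, 14, 21), (16, 16, 14, 29), (16, 21, 12, 21), (16, 21, 12, 29), (16, 3, 28, 21), (16, 3, 28, 29), (16, 38, 7, 21), (16, 38, 7, 29), (32, 20, 24, 1), (32, 20, 24, 21), (32, 21, 4, 1), (32, 21, 4, 21)}
Selection A > 20: {(16, 15, 40, 21), (16, 15, 40, 29), (16, 3, 28, 21), (16, 3, 28, 29), (32, 20, 24, 1), (32, 20, 24, 21)}
Projecting to C, F, A: {(1, 32, 24), (21, 16, 28), (21, 16, 40), (21, 32, 24), (29, 16, 28), (29, 16, 40)}

{(1, 32, 24), (21, 16, 28), (21, 16, 40), (21, 32, 24), (29, 16, 28), (29, 16, 40)}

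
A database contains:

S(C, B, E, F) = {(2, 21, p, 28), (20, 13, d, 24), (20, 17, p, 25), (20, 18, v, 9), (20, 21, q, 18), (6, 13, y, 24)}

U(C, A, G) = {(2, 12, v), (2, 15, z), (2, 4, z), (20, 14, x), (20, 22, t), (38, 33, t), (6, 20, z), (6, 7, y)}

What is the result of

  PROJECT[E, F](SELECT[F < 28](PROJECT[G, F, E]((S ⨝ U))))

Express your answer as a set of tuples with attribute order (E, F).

{(d, 24), (p, 25), (q, 18), (v, 9), (y, 24)}

Joining S and U on C yields {(2, 21, p, 28, 12, v), (2, 21, p, 28, 15, z), (2, 21, p, 28, 4, z), (20, 13, d, 24, 14, x), (20, 13, d, 24, 22, t), (20, 17, p, 25, 14, x), (20, 17, p, 25, 22, t), (20, 18, v, 9, 14, x), (20, 18, v, 9, 22, t), (20, 21, q, 18, 14, x), (20, 21, q, 18, 22, t), (6, 13, y, 24, 20, z), (6, 13, y, 24, 7, y)}.
Keep only column(s) G, F, E (1 duplicate(s) eliminated): {(t, 18, q), (t, 24, d), (t, 25, p), (t, 9, v), (v, 28, p), (x, 18, q), (x, 24, d), (x, 25, p), (x, 9, v), (y, 24, y), (z, 24, y), (z, 28, p)}
Filtering on F < 28 leaves {(t, 18, q), (t, 24, d), (t, 25, p), (t, 9, v), (x, 18, q), (x, 24, d), (x, 25, p), (x, 9, v), (y, 24, y), (z, 24, y)}.
Keep only column(s) E, F (5 duplicate(s) eliminated): {(d, 24), (p, 25), (q, 18), (v, 9), (y, 24)}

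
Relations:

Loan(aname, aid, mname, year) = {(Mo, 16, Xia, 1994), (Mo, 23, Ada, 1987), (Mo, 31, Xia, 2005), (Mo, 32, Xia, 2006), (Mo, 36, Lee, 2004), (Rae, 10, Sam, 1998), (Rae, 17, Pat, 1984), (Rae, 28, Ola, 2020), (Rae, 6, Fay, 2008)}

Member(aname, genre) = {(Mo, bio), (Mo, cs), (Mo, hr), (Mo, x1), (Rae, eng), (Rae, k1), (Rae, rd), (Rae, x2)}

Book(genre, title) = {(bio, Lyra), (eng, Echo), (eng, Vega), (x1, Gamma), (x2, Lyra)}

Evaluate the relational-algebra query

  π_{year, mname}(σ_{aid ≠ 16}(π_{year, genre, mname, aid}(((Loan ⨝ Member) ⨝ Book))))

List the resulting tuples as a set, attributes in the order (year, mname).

{(1984, Pat), (1987, Ada), (1998, Sam), (2004, Lee), (2005, Xia), (2006, Xia), (2008, Fay), (2020, Ola)}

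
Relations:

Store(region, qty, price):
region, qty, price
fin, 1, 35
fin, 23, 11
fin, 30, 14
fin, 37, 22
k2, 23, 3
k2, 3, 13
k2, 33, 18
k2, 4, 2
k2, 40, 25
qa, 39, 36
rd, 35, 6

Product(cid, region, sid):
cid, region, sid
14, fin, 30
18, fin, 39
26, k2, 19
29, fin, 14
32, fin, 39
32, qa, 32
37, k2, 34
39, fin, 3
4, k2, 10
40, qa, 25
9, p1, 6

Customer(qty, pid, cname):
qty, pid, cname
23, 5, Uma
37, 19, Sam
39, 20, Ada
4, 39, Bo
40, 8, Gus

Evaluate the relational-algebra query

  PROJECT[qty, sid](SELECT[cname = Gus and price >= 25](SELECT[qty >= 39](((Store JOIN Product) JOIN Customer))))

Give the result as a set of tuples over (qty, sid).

Store ⋈ Product (natural join on region): {(fin, 1, 35, 14, 30), (fin, 1, 35, 18, 39), (fin, 1, 35, 29, 14), (fin, 1, 35, 32, 39), (fin, 1, 35, 39, 3), (fin, 23, 11, 14, 30), (fin, 23, 11, 18, 39), (fin, 23, 11, 29, 14), (fin, 23, 11, 32, 39), (fin, 23, 11, 39, 3), (fin, 30, 14, 14, 30), (fin, 30, 14, 18, 39), (fin, 30, 14, 29, 14), (fin, 30, 14, 32, 39), (fin, 30, 14, 39, 3), (fin, 37, 22, 14, 30), (fin, 37, 22, 18, 39), (fin, 37, 22, 29, 14), (fin, 37, 22, 32, 39), (fin, 37, 22, 39, 3), (k2, 23, 3, 26, 19), (k2, 23, 3, 37, 34), (k2, 23, 3, 4, 10), (k2, 3, 13, 26, 19), (k2, 3, 13, 37, 34), (k2, 3, 13, 4, 10), (k2, 33, 18, 26, 19), (k2, 33, 18, 37, 34), (k2, 33, 18, 4, 10), (k2, 4, 2, 26, 19), (k2, 4, 2, 37, 34), (k2, 4, 2, 4, 10), (k2, 40, 25, 26, 19), (k2, 40, 25, 37, 34), (k2, 40, 25, 4, 10), (qa, 39, 36, 32, 32), (qa, 39, 36, 40, 25)}
(Store JOIN Product) ⋈ Customer (natural join on qty): {(fin, 23, 11, 14, 30, 5, Uma), (fin, 23, 11, 18, 39, 5, Uma), (fin, 23, 11, 29, 14, 5, Uma), (fin, 23, 11, 32, 39, 5, Uma), (fin, 23, 11, 39, 3, 5, Uma), (fin, 37, 22, 14, 30, 19, Sam), (fin, 37, 22, 18, 39, 19, Sam), (fin, 37, 22, 29, 14, 19, Sam), (fin, 37, 22, 32, 39, 19, Sam), (fin, 37, 22, 39, 3, 19, Sam), (k2, 23, 3, 26, 19, 5, Uma), (k2, 23, 3, 37, 34, 5, Uma), (k2, 23, 3, 4, 10, 5, Uma), (k2, 4, 2, 26, 19, 39, Bo), (k2, 4, 2, 37, 34, 39, Bo), (k2, 4, 2, 4, 10, 39, Bo), (k2, 40, 25, 26, 19, 8, Gus), (k2, 40, 25, 37, 34, 8, Gus), (k2, 40, 25, 4, 10, 8, Gus), (qa, 39, 36, 32, 32, 20, Ada), (qa, 39, 36, 40, 25, 20, Ada)}
σ[qty >= 39]: keep tuples satisfying qty >= 39 → {(k2, 40, 25, 26, 19, 8, Gus), (k2, 40, 25, 37, 34, 8, Gus), (k2, 40, 25, 4, 10, 8, Gus), (qa, 39, 36, 32, 32, 20, Ada), (qa, 39, 36, 40, 25, 20, Ada)}
σ[cname = Gus and price >= 25]: keep tuples satisfying cname = Gus and price >= 25 → {(k2, 40, 25, 26, 19, 8, Gus), (k2, 40, 25, 37, 34, 8, Gus), (k2, 40, 25, 4, 10, 8, Gus)}
π[qty, sid]: project onto (qty, sid) → {(40, 10), (40, 19), (40, 34)}

{(40, 10), (40, 19), (40, 34)}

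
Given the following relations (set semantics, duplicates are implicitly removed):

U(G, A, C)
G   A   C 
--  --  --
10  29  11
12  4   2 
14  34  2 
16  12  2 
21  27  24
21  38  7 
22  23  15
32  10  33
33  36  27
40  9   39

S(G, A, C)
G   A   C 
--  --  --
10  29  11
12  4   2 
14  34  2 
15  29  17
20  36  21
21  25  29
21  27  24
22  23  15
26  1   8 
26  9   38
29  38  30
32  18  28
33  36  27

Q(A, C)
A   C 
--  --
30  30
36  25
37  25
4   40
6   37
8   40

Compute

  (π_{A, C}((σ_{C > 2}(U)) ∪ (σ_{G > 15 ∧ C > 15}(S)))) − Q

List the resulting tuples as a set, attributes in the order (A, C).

{(10, 33), (18, 28), (23, 15), (25, 29), (27, 24), (29, 11), (36, 21), (36, 27), (38, 30), (38, 7), (9, 38), (9, 39)}

Selection C > 2: {(10, 29, 11), (21, 27, 24), (21, 38, 7), (22, 23, 15), (32, 10, 33), (33, 36, 27), (40, 9, 39)}
Selection G > 15 ∧ C > 15: {(20, 36, 21), (21, 25, 29), (21, 27, 24), (26, 9, 38), (29, 38, 30), (32, 18, 28), (33, 36, 27)}
Taking the union: {(10, 29, 11), (20, 36, 21), (21, 25, 29), (21, 27, 24), (21, 38, 7), (22, 23, 15), (26, 9, 38), (29, 38, 30), (32, 10, 33), (32, 18, 28), (33, 36, 27), (40, 9, 39)}
π_{A, C} gives {(10, 33), (18, 28), (23, 15), (25, 29), (27, 24), (29, 11), (36, 21), (36, 27), (38, 30), (38, 7), (9, 38), (9, 39)}.
Taking the difference: {(10, 33), (18, 28), (23, 15), (25, 29), (27, 24), (29, 11), (36, 21), (36, 27), (38, 30), (38, 7), (9, 38), (9, 39)}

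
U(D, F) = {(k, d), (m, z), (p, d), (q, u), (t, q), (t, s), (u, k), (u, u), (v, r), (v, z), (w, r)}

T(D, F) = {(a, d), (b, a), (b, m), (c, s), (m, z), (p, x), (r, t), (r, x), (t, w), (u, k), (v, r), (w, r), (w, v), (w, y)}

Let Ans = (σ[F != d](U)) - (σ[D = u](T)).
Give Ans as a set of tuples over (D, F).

{(m, z), (q, u), (t, q), (t, s), (u, u), (v, r), (v, z), (w, r)}

Apply σ_{F != d}; surviving tuples: {(m, z), (q, u), (t, q), (t, s), (u, k), (u, u), (v, r), (v, z), (w, r)}
Apply σ_{D = u}; surviving tuples: {(u, k)}
Taking the difference: {(m, z), (q, u), (t, q), (t, s), (u, u), (v, r), (v, z), (w, r)}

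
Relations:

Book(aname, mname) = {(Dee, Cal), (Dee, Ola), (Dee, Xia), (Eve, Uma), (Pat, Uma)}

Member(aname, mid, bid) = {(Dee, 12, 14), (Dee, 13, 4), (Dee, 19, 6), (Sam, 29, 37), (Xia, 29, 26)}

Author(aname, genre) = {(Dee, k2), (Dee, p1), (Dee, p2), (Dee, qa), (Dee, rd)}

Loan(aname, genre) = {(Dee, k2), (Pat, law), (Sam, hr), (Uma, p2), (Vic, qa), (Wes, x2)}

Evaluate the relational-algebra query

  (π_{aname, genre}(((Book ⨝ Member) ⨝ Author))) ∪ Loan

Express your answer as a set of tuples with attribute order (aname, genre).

{(Dee, k2), (Dee, p1), (Dee, p2), (Dee, qa), (Dee, rd), (Pat, law), (Sam, hr), (Uma, p2), (Vic, qa), (Wes, x2)}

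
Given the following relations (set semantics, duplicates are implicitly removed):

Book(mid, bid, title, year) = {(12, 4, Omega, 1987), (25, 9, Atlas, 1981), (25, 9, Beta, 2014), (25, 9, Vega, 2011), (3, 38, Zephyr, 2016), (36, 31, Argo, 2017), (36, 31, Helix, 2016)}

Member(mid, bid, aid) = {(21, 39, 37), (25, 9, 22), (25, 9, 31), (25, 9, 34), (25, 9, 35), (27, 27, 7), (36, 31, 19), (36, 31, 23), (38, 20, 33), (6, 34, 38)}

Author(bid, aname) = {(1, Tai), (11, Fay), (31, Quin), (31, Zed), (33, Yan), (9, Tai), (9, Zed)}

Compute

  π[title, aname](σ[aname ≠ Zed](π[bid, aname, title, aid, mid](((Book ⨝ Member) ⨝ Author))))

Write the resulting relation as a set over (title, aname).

{(Argo, Quin), (Atlas, Tai), (Beta, Tai), (Helix, Quin), (Vega, Tai)}

Book ⋈ Member (natural join on mid, bid): {(25, 9, Atlas, 1981, 22), (25, 9, Atlas, 1981, 31), (25, 9, Atlas, 1981, 34), (25, 9, Atlas, 1981, 35), (25, 9, Beta, 2014, 22), (25, 9, Beta, 2014, 31), (25, 9, Beta, 2014, 34), (25, 9, Beta, 2014, 35), (25, 9, Vega, 2011, 22), (25, 9, Vega, 2011, 31), (25, 9, Vega, 2011, 34), (25, 9, Vega, 2011, 35), (36, 31, Argo, 2017, 19), (36, 31, Argo, 2017, 23), (36, 31, Helix, 2016, 19), (36, 31, Helix, 2016, 23)}
(Book ⨝ Member) ⋈ Author (natural join on bid): {(25, 9, Atlas, 1981, 22, Tai), (25, 9, Atlas, 1981, 22, Zed), (25, 9, Atlas, 1981, 31, Tai), (25, 9, Atlas, 1981, 31, Zed), (25, 9, Atlas, 1981, 34, Tai), (25, 9, Atlas, 1981, 34, Zed), (25, 9, Atlas, 1981, 35, Tai), (25, 9, Atlas, 1981, 35, Zed), (25, 9, Beta, 2014, 22, Tai), (25, 9, Beta, 2014, 22, Zed), (25, 9, Beta, 2014, 31, Tai), (25, 9, Beta, 2014, 31, Zed), (25, 9, Beta, 2014, 34, Tai), (25, 9, Beta, 2014, 34, Zed), (25, 9, Beta, 2014, 35, Tai), (25, 9, Beta, 2014, 35, Zed), (25, 9, Vega, 2011, 22, Tai), (25, 9, Vega, 2011, 22, Zed), (25, 9, Vega, 2011, 31, Tai), (25, 9, Vega, 2011, 31, Zed), (25, 9, Vega, 2011, 34, Tai), (25, 9, Vega, 2011, 34, Zed), (25, 9, Vega, 2011, 35, Tai), (25, 9, Vega, 2011, 35, Zed), (36, 31, Argo, 2017, 19, Quin), (36, 31, Argo, 2017, 19, Zed), (36, 31, Argo, 2017, 23, Quin), (36, 31, Argo, 2017, 23, Zed), (36, 31, Helix, 2016, 19, Quin), (36, 31, Helix, 2016, 19, Zed), (36, 31, Helix, 2016, 23, Quin), (36, 31, Helix, 2016, 23, Zed)}
π[bid, aname, title, aid, mid]: project onto (bid, aname, title, aid, mid) → {(31, Quin, Argo, 19, 36), (31, Quin, Argo, 23, 36), (31, Quin, Helix, 19, 36), (31, Quin, Helix, 23, 36), (31, Zed, Argo, 19, 36), (31, Zed, Argo, 23, 36), (31, Zed, Helix, 19, 36), (31, Zed, Helix, 23, 36), (9, Tai, Atlas, 22, 25), (9, Tai, Atlas, 31, 25), (9, Tai, Atlas, 34, 25), (9, Tai, Atlas, 35, 25), (9, Tai, Beta, 22, 25), (9, Tai, Beta, 31, 25), (9, Tai, Beta, 34, 25), (9, Tai, Beta, 35, 25), (9, Tai, Vega, 22, 25), (9, Tai, Vega, 31, 25), (9, Tai, Vega, 34, 25), (9, Tai, Vega, 35, 25), (9, Zed, Atlas, 22, 25), (9, Zed, Atlas, 31, 25), (9, Zed, Atlas, 34, 25), (9, Zed, Atlas, 35, 25), (9, Zed, Beta, 22, 25), (9, Zed, Beta, 31, 25), (9, Zed, Beta, 34, 25), (9, Zed, Beta, 35, 25), (9, Zed, Vega, 22, 25), (9, Zed, Vega, 31, 25), (9, Zed, Vega, 34, 25), (9, Zed, Vega, 35, 25)}
Filtering on aname ≠ Zed leaves {(31, Quin, Argo, 19, 36), (31, Quin, Argo, 23, 36), (31, Quin, Helix, 19, 36), (31, Quin, Helix, 23, 36), (9, Tai, Atlas, 22, 25), (9, Tai, Atlas, 31, 25), (9, Tai, Atlas, 34, 25), (9, Tai, Atlas, 35, 25), (9, Tai, Beta, 22, 25), (9, Tai, Beta, 31, 25), (9, Tai, Beta, 34, 25), (9, Tai, Beta, 35, 25), (9, Tai, Vega, 22, 25), (9, Tai, Vega, 31, 25), (9, Tai, Vega, 34, 25), (9, Tai, Vega, 35, 25)}.
π[title, aname]: project onto (title, aname) (11 duplicate(s) eliminated) → {(Argo, Quin), (Atlas, Tai), (Beta, Tai), (Helix, Quin), (Vega, Tai)}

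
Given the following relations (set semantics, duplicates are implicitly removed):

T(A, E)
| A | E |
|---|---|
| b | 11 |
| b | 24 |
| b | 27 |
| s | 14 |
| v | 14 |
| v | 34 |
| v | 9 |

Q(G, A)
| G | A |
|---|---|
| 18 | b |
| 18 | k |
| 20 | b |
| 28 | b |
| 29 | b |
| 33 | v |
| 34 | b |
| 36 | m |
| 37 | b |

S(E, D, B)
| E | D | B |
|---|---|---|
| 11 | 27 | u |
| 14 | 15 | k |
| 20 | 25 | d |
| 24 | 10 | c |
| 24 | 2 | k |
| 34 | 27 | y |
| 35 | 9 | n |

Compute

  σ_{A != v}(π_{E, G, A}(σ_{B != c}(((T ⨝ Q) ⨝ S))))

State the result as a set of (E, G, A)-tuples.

{(11, 18, b), (11, 20, b), (11, 28, b), (11, 29, b), (11, 34, b), (11, 37, b), (24, 18, b), (24, 20, b), (24, 28, b), (24, 29, b), (24, 34, b), (24, 37, b)}

Joining T and Q on A yields {(b, 11, 18), (b, 11, 20), (b, 11, 28), (b, 11, 29), (b, 11, 34), (b, 11, 37), (b, 24, 18), (b, 24, 20), (b, 24, 28), (b, 24, 29), (b, 24, 34), (b, 24, 37), (b, 27, 18), (b, 27, 20), (b, 27, 28), (b, 27, 29), (b, 27, 34), (b, 27, 37), (v, 14, 33), (v, 34, 33), (v, 9, 33)}.
Joining (T ⨝ Q) and S on E yields {(b, 11, 18, 27, u), (b, 11, 20, 27, u), (b, 11, 28, 27, u), (b, 11, 29, 27, u), (b, 11, 34, 27, u), (b, 11, 37, 27, u), (b, 24, 18, 10, c), (b, 24, 18, 2, k), (b, 24, 20, 10, c), (b, 24, 20, 2, k), (b, 24, 28, 10, c), (b, 24, 28, 2, k), (b, 24, 29, 10, c), (b, 24, 29, 2, k), (b, 24, 34, 10, c), (b, 24, 34, 2, k), (b, 24, 37, 10, c), (b, 24, 37, 2, k), (v, 14, 33, 15, k), (v, 34, 33, 27, y)}.
Filtering on B != c leaves {(b, 11, 18, 27, u), (b, 11, 20, 27, u), (b, 11, 28, 27, u), (b, 11, 29, 27, u), (b, 11, 34, 27, u), (b, 11, 37, 27, u), (b, 24, 18, 2, k), (b, 24, 20, 2, k), (b, 24, 28, 2, k), (b, 24, 29, 2, k), (b, 24, 34, 2, k), (b, 24, 37, 2, k), (v, 14, 33, 15, k), (v, 34, 33, 27, y)}.
π[E, G, A]: project onto (E, G, A) → {(11, 18, b), (11, 20, b), (11, 28, b), (11, 29, b), (11, 34, b), (11, 37, b), (14, 33, v), (24, 18, b), (24, 20, b), (24, 28, b), (24, 29, b), (24, 34, b), (24, 37, b), (34, 33, v)}
Filtering on A != v leaves {(11, 18, b), (11, 20, b), (11, 28, b), (11, 29, b), (11, 34, b), (11, 37, b), (24, 18, b), (24, 20, b), (24, 28, b), (24, 29, b), (24, 34, b), (24, 37, b)}.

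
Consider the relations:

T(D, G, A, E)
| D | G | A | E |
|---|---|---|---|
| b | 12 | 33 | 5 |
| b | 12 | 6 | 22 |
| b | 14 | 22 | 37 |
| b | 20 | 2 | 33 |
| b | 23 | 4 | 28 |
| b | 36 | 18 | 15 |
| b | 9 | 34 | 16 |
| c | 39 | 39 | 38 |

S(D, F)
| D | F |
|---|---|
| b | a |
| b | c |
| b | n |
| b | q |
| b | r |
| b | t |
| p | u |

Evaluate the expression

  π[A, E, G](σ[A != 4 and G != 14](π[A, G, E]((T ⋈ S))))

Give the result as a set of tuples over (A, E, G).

{(18, 15, 36), (2, 33, 20), (33, 5, 12), (34, 16, 9), (6, 22, 12)}

T ⋈ S (natural join on D): {(b, 12, 33, 5, a), (b, 12, 33, 5, c), (b, 12, 33, 5, n), (b, 12, 33, 5, q), (b, 12, 33, 5, r), (b, 12, 33, 5, t), (b, 12, 6, 22, a), (b, 12, 6, 22, c), (b, 12, 6, 22, n), (b, 12, 6, 22, q), (b, 12, 6, 22, r), (b, 12, 6, 22, t), (b, 14, 22, 37, a), (b, 14, 22, 37, c), (b, 14, 22, 37, n), (b, 14, 22, 37, q), (b, 14, 22, 37, r), (b, 14, 22, 37, t), (b, 20, 2, 33, a), (b, 20, 2, 33, c), (b, 20, 2, 33, n), (b, 20, 2, 33, q), (b, 20, 2, 33, r), (b, 20, 2, 33, t), (b, 23, 4, 28, a), (b, 23, 4, 28, c), (b, 23, 4, 28, n), (b, 23, 4, 28, q), (b, 23, 4, 28, r), (b, 23, 4, 28, t), (b, 36, 18, 15, a), (b, 36, 18, 15, c), (b, 36, 18, 15, n), (b, 36, 18, 15, q), (b, 36, 18, 15, r), (b, 36, 18, 15, t), (b, 9, 34, 16, a), (b, 9, 34, 16, c), (b, 9, 34, 16, n), (b, 9, 34, 16, q), (b, 9, 34, 16, r), (b, 9, 34, 16, t)}
π_{A, G, E} gives {(18, 36, 15), (2, 20, 33), (22, 14, 37), (33, 12, 5), (34, 9, 16), (4, 23, 28), (6, 12, 22)} (35 duplicate(s) eliminated).
σ[A != 4 and G != 14]: keep tuples satisfying A != 4 and G != 14 → {(18, 36, 15), (2, 20, 33), (33, 12, 5), (34, 9, 16), (6, 12, 22)}
π_{A, E, G} gives {(18, 15, 36), (2, 33, 20), (33, 5, 12), (34, 16, 9), (6, 22, 12)}.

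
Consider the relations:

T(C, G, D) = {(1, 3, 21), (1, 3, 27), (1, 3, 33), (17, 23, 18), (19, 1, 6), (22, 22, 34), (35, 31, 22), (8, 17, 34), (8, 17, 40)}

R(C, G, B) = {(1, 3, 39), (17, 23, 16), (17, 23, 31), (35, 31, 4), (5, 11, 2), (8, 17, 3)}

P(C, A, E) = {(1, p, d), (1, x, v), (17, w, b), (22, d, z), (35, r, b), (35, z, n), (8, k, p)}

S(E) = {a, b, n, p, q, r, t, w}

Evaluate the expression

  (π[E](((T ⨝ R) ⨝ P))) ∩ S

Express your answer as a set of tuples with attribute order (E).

Joining T and R on C, G yields {(1, 3, 21, 39), (1, 3, 27, 39), (1, 3, 33, 39), (17, 23, 18, 16), (17, 23, 18, 31), (35, 31, 22, 4), (8, 17, 34, 3), (8, 17, 40, 3)}.
Joining (T ⨝ R) and P on C yields {(1, 3, 21, 39, p, d), (1, 3, 21, 39, x, v), (1, 3, 27, 39, p, d), (1, 3, 27, 39, x, v), (1, 3, 33, 39, p, d), (1, 3, 33, 39, x, v), (17, 23, 18, 16, w, b), (17, 23, 18, 31, w, b), (35, 31, 22, 4, r, b), (35, 31, 22, 4, z, n), (8, 17, 34, 3, k, p), (8, 17, 40, 3, k, p)}.
Keep only column(s) E (7 duplicate(s) eliminated): {b, d, n, p, v}
Set intersection of the two operands is {b, n, p}.

{b, n, p}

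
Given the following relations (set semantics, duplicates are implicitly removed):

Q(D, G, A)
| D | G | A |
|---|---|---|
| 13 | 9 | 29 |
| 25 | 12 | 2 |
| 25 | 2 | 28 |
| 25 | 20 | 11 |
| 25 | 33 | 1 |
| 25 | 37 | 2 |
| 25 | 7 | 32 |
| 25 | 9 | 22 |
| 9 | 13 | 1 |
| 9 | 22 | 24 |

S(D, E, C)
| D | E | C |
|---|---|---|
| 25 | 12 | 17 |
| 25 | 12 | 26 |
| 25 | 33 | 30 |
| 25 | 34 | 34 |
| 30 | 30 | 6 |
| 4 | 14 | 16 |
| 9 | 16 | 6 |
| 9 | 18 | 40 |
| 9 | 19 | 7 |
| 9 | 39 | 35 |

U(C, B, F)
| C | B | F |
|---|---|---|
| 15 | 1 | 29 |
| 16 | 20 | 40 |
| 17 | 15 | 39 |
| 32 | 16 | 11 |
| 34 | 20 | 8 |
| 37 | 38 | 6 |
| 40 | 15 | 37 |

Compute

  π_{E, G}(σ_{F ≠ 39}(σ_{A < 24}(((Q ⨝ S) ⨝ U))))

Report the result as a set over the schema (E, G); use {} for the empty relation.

{(18, 13), (34, 12), (34, 20), (34, 33), (34, 37), (34, 9)}

Joining Q and S on D yields {(25, 12, 2, 12, 17), (25, 12, 2, 12, 26), (25, 12, 2, 33, 30), (25, 12, 2, 34, 34), (25, 2, 28, 12, 17), (25, 2, 28, 12, 26), (25, 2, 28, 33, 30), (25, 2, 28, 34, 34), (25, 20, 11, 12, 17), (25, 20, 11, 12, 26), (25, 20, 11, 33, 30), (25, 20, 11, 34, 34), (25, 33, 1, 12, 17), (25, 33, 1, 12, 26), (25, 33, 1, 33, 30), (25, 33, 1, 34, 34), (25, 37, 2, 12, 17), (25, 37, 2, 12, 26), (25, 37, 2, 33, 30), (25, 37, 2, 34, 34), (25, 7, 32, 12, 17), (25, 7, 32, 12, 26), (25, 7, 32, 33, 30), (25, 7, 32, 34, 34), (25, 9, 22, 12, 17), (25, 9, 22, 12, 26), (25, 9, 22, 33, 30), (25, 9, 22, 34, 34), (9, 13, 1, 16, 6), (9, 13, 1, 18, 40), (9, 13, 1, 19, 7), (9, 13, 1, 39, 35), (9, 22, 24, 16, 6), (9, 22, 24, 18, 40), (9, 22, 24, 19, 7), (9, 22, 24, 39, 35)}.
Joining (Q ⨝ S) and U on C yields {(25, 12, 2, 12, 17, 15, 39), (25, 12, 2, 34, 34, 20, 8), (25, 2, 28, 12, 17, 15, 39), (25, 2, 28, 34, 34, 20, 8), (25, 20, 11, 12, 17, 15, 39), (25, 20, 11, 34, 34, 20, 8), (25, 33, 1, 12, 17, 15, 39), (25, 33, 1, 34, 34, 20, 8), (25, 37, 2, 12, 17, 15, 39), (25, 37, 2, 34, 34, 20, 8), (25, 7, 32, 12, 17, 15, 39), (25, 7, 32, 34, 34, 20, 8), (25, 9, 22, 12, 17, 15, 39), (25, 9, 22, 34, 34, 20, 8), (9, 13, 1, 18, 40, 15, 37), (9, 22, 24, 18, 40, 15, 37)}.
Selection A < 24: {(25, 12, 2, 12, 17, 15, 39), (25, 12, 2, 34, 34, 20, 8), (25, 20, 11, 12, 17, 15, 39), (25, 20, 11, 34, 34, 20, 8), (25, 33, 1, 12, 17, 15, 39), (25, 33, 1, 34, 34, 20, 8), (25, 37, 2, 12, 17, 15, 39), (25, 37, 2, 34, 34, 20, 8), (25, 9, 22, 12, 17, 15, 39), (25, 9, 22, 34, 34, 20, 8), (9, 13, 1, 18, 40, 15, 37)}
Selection F ≠ 39: {(25, 12, 2, 34, 34, 20, 8), (25, 20, 11, 34, 34, 20, 8), (25, 33, 1, 34, 34, 20, 8), (25, 37, 2, 34, 34, 20, 8), (25, 9, 22, 34, 34, 20, 8), (9, 13, 1, 18, 40, 15, 37)}
π[E, G]: project onto (E, G) → {(18, 13), (34, 12), (34, 20), (34, 33), (34, 37), (34, 9)}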